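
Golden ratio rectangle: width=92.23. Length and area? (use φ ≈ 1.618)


φ = (1 + √5) / 2 ≈ 1.618
Length = width × φ = 92.23 × 1.618 = 149.22814
≈ 149.23
Area = width × length = 92.23 × 149.22814 = 13763.3113522 ≈ 13763.31
= Length: 149.23, Area: 13763.31

Length: 149.23, Area: 13763.31


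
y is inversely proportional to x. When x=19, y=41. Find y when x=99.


Inverse proportion: x × y = constant
k = 19 × 41 = 779
y₂ = k / 99 = 779 / 99
= 7.87

7.87


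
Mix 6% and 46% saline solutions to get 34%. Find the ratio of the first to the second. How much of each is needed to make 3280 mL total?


Let x parts of 6% mix with y parts of 46%.
6x + 46y = 34(x + y)
6x + 46y = 34x + 34y
x(6 - 34) = y(34 - 46)
x/y = (46 - 34)/(34 - 6) = 12/28
Simplify: 3:7
Total parts = 10; one part = 3280/10 = 328.00 mL
6% solution: 3×328.00 = 984.00 mL
46% solution: 7×328.00 = 2296.00 mL
= ratio 3:7; 984.00 mL and 2296.00 mL

ratio 3:7; 984.00 mL and 2296.00 mL


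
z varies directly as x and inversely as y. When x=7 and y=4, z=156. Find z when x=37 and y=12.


z = k·x/y
Solve for k using the known point: k = z·y/x = 156×4/7 = 624/7 ≈ 89.1429
Now evaluate at x=37, y=12:
z = k × 37 / 12 = (624 × 37) / (7 × 12) = 23088/84
≈ 274.8571

274.8571


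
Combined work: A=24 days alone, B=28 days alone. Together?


Rate of A = 1/24 per day
Rate of B = 1/28 per day
Combined rate = 1/24 + 1/28 = 52/672 ≈ 0.0774 per day
Days = 1 / combined rate = 672/52
≈ 12.92 days

12.92 days


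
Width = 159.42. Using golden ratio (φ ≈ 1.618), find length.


φ = (1 + √5) / 2 ≈ 1.618
Length = width × φ = 159.42 × 1.618 = 257.94156
≈ 257.94

257.94


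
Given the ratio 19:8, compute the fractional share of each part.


Total parts = 19 + 8 = 27
First part: 19/27 = 19/27
Second part: 8/27 = 8/27
= 19/27 and 8/27

19/27 and 8/27


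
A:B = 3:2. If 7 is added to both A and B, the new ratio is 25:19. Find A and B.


Let A = 3k, B = 2k.
(3k + 7) / (2k + 7) = 25/19
Cross-multiply: 19(3k + 7) = 25(2k + 7)
57k + 133 = 50k + 175
57k - 50k = 175 - 133
7k = 42
k = 42/7 = 6
A = 3×6 = 18, B = 2×6 = 12
= A = 18, B = 12

A = 18, B = 12


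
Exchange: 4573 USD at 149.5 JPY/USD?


Amount × rate = 4573 × 149.5
= 683663.50 JPY

683663.50 JPY


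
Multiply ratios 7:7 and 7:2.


Compound ratio = (7×7) : (7×2)
= 49:14
GCD = 7
= 7:2

7:2


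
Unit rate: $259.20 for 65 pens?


Unit rate = total / quantity
= 259.20 / 65
= $3.99 per unit

$3.99 per unit


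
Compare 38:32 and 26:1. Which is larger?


38/32 = 1.1875
26/1 = 26.0000
1.1875 < 26.0000, so 38:32 is less
= 26:1

26:1


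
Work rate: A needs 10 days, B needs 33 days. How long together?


Rate of A = 1/10 per day
Rate of B = 1/33 per day
Combined rate = 1/10 + 1/33 = 43/330 ≈ 0.1303 per day
Days = 1 / combined rate = 330/43
≈ 7.67 days

7.67 days


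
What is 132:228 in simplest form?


GCD(132, 228) = 12
132/12 : 228/12
= 11:19

11:19


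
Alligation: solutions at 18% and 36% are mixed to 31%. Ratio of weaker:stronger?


Let x parts of 18% mix with y parts of 36%.
18x + 36y = 31(x + y)
18x + 36y = 31x + 31y
x(18 - 31) = y(31 - 36)
x/y = (36 - 31)/(31 - 18) = 5/13
Simplify: 5:13
= 5:13

5:13


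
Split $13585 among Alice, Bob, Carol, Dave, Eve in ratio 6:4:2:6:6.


Total parts = 6 + 4 + 2 + 6 + 6 = 24
Alice: 13585 × 6/24 = 3396.25
Bob: 13585 × 4/24 = 2264.17
Carol: 13585 × 2/24 = 1132.08
Dave: 13585 × 6/24 = 3396.25
Eve: 13585 × 6/24 = 3396.25
= Alice: $3396.25, Bob: $2264.17, Carol: $1132.08, Dave: $3396.25, Eve: $3396.25

Alice: $3396.25, Bob: $2264.17, Carol: $1132.08, Dave: $3396.25, Eve: $3396.25


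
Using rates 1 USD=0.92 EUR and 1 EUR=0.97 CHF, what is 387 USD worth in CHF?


Step 1: 387 USD × 0.92 = 356.04 EUR
Step 2: 356.04 EUR × 0.97 = 345.36 CHF
Implied rate USD→CHF = 0.92 × 0.97 = 0.8924
= 345.36 CHF

345.36 CHF


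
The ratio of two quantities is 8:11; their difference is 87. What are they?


Let A = 8k, B = 11k.
11k - 8k = 87
3k = 87 → k = 87/3 = 29
A = 8×29 = 232, B = 11×29 = 319
= A = 232, B = 319

A = 232, B = 319


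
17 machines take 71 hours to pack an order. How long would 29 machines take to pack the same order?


Inverse proportion: x × y = constant
k = 17 × 71 = 1207
y₂ = k / 29 = 1207 / 29
= 41.62

41.62


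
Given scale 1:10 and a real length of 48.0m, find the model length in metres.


Model size = real / scale
= 48.0 / 10
= 4.8000 m

4.8000 m


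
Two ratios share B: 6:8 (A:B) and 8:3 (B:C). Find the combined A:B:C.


Match B: multiply A:B by 8 → 48:64
Multiply B:C by 8 → 64:24
Combined: 48:64:24
GCD = 8
= 6:8:3

6:8:3


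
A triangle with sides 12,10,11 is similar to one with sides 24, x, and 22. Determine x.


Scale factor = 24/12 = 2
Missing side = 10 × 2
= 20.0

20.0


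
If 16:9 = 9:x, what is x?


Cross multiply: 16 × x = 9 × 9
16x = 81
x = 81 / 16
= 5.06

5.06


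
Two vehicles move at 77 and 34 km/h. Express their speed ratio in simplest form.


Ratio = 77:34
GCD = 1
Simplified = 77:34
Time ratio (same distance) = 34:77
Speed ratio = 77:34

77:34


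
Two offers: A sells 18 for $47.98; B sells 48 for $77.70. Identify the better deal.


Deal A: $47.98/18 = $2.6656/unit
Deal B: $77.70/48 = $1.6188/unit
B is cheaper per unit
= Deal B

Deal B


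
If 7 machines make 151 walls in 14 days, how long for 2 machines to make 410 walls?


Days ∝ work / workers, so d₂ = d₁ × (m₁/m₂) × (w₂/w₁)
Workers factor (inverse): 7/2 = 3.5000
Work factor (direct): 410/151 ≈ 2.7152
d₂ = 14 × 7/2 × 410/151 = (14 × 7 × 410) / (2 × 151) = 40180/302
≈ 133.05 days

133.05 days


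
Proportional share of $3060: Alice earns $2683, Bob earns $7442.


Total income = 2683 + 7442 = $10125
Alice: $3060 × 2683/10125 = $810.86
Bob: $3060 × 7442/10125 = $2249.14
= Alice: $810.86, Bob: $2249.14

Alice: $810.86, Bob: $2249.14


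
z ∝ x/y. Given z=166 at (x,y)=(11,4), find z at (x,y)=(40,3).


z = k·x/y
Solve for k using the known point: k = z·y/x = 166×4/11 = 664/11 ≈ 60.3636
Now evaluate at x=40, y=3:
z = k × 40 / 3 = (664 × 40) / (11 × 3) = 26560/33
≈ 804.8485

804.8485


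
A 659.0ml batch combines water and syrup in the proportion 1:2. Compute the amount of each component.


Total parts = 1 + 2 = 3
water: 659.0 × 1/3 = 219.7ml
syrup: 659.0 × 2/3 = 439.3ml
= 219.7ml and 439.3ml

219.7ml and 439.3ml


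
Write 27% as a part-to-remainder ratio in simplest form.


27% means 27 parts out of 100; remainder = 73
Part : remainder = 27:73
GCD = 1
= 27:73

27:73


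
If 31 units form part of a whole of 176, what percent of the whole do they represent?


Percentage = (part / whole) × 100
= (31 / 176) × 100
≈ 17.61%

17.61%


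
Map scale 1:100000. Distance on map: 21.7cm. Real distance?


Real distance = map distance × scale
= 21.7cm × 100000
= 2170000 cm = 21700.0 m
= 21.700 km

21.700 km


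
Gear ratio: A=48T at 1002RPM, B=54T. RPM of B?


Gear ratio = 48:54 = 8:9
RPM_B = RPM_A × (teeth_A / teeth_B)
= 1002 × (48/54)
= 890.7 RPM

890.7 RPM


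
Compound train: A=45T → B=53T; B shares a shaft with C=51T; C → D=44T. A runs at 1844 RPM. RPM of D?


Stage 1: RPM_B = RPM_A × t_A/t_B = 1844 × 45/53 = 82980/53 ≈ 1565.66
B and C share a shaft → RPM_C = RPM_B
Stage 2: RPM_D = RPM_C × t_C/t_D = RPM_A × (t_A×t_C)/(t_B×t_D)
Overall ratio = (45×51)/(53×44) = 2295/2332
RPM_D = 1844 × 2295/2332 = 4231980/2332
≈ 1814.74 RPM

1814.74 RPM


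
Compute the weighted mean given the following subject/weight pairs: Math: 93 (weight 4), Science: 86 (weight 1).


Numerator = 93×4 + 86×1
= 372 + 86
= 458
Total weight = 5
Weighted avg = 458/5
= 91.60

91.60


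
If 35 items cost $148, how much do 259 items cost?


Direct proportion: y/x = constant
k = 148/35 ≈ 4.2286
y₂ = k × 259 = 148 × 259 / 35 = 38332/35
= 1095.20

1095.20


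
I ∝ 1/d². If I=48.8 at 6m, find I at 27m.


I₁d₁² = I₂d₂²
I₂ = I₁ × (d₁/d₂)²
= 48.8 × (6/27)²
= 48.8 × 36/729
= 1756.8/729
≈ 2.4099

2.4099


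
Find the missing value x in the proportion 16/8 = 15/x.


Cross multiply: 16 × x = 8 × 15
16x = 120
x = 120 / 16
= 7.50

7.50


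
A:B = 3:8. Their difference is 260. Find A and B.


Let A = 3k, B = 8k.
8k - 3k = 260
5k = 260 → k = 260/5 = 52
A = 3×52 = 156, B = 8×52 = 416
= A = 156, B = 416

A = 156, B = 416


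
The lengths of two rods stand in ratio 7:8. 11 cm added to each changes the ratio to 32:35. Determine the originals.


Let A = 7k, B = 8k.
(7k + 11) / (8k + 11) = 32/35
Cross-multiply: 35(7k + 11) = 32(8k + 11)
245k + 385 = 256k + 352
245k - 256k = 352 - 385
-11k = -33
k = -33/-11 = 3
A = 7×3 = 21, B = 8×3 = 24
= A = 21, B = 24

A = 21, B = 24


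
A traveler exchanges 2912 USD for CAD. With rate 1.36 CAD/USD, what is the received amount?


Amount × rate = 2912 × 1.36
= 3960.32 CAD

3960.32 CAD


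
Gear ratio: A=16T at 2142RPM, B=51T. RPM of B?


Gear ratio = 16:51 = 16:51
RPM_B = RPM_A × (teeth_A / teeth_B)
= 2142 × (16/51)
= 672.0 RPM

672.0 RPM


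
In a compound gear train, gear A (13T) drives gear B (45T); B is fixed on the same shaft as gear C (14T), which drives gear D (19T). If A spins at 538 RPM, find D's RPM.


Stage 1: RPM_B = RPM_A × t_A/t_B = 538 × 13/45 = 6994/45 ≈ 155.42
B and C share a shaft → RPM_C = RPM_B
Stage 2: RPM_D = RPM_C × t_C/t_D = RPM_A × (t_A×t_C)/(t_B×t_D)
Overall ratio = (13×14)/(45×19) = 182/855
RPM_D = 538 × 182/855 = 97916/855
≈ 114.52 RPM

114.52 RPM


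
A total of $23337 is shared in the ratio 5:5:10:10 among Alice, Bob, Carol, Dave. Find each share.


Total parts = 5 + 5 + 10 + 10 = 30
Alice: 23337 × 5/30 = 3889.50
Bob: 23337 × 5/30 = 3889.50
Carol: 23337 × 10/30 = 7779.00
Dave: 23337 × 10/30 = 7779.00
= Alice: $3889.50, Bob: $3889.50, Carol: $7779.00, Dave: $7779.00

Alice: $3889.50, Bob: $3889.50, Carol: $7779.00, Dave: $7779.00


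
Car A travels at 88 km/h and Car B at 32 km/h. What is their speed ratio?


Ratio = 88:32
GCD = 8
Simplified = 11:4
Time ratio (same distance) = 4:11
Speed ratio = 11:4

11:4


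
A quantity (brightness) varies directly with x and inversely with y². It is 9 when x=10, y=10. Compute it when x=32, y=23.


z = k·x/y²
Solve for k using the known point: k = z·y²/x = 9×100/10 = 900/10 = 90.0000
Now evaluate at x=32, y=23:
z = k × 32 / 529 = (900 × 32) / (10 × 529) = 28800/5290
≈ 5.4442

5.4442


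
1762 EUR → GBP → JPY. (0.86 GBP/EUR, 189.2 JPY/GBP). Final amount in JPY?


Step 1: 1762 EUR × 0.86 = 1515.32 GBP
Step 2: 1515.32 GBP × 189.2 = 286698.54 JPY
Implied rate EUR→JPY = 0.86 × 189.2 = 162.7120
= 286698.54 JPY

286698.54 JPY


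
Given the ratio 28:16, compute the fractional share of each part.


Total parts = 28 + 16 = 44
First part: 28/44 = 7/11
Second part: 16/44 = 4/11
= 7/11 and 4/11

7/11 and 4/11


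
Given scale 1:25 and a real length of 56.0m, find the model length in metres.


Model size = real / scale
= 56.0 / 25
= 2.2400 m

2.2400 m


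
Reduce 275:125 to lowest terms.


GCD(275, 125) = 25
275/25 : 125/25
= 11:5

11:5


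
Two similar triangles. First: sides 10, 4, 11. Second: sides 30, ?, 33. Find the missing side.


Scale factor = 30/10 = 3
Missing side = 4 × 3
= 12.0

12.0


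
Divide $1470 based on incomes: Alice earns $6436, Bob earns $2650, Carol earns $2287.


Total income = 6436 + 2650 + 2287 = $11373
Alice: $1470 × 6436/11373 = $831.88
Bob: $1470 × 2650/11373 = $342.52
Carol: $1470 × 2287/11373 = $295.60
= Alice: $831.88, Bob: $342.52, Carol: $295.60

Alice: $831.88, Bob: $342.52, Carol: $295.60


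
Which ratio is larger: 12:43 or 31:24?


12/43 = 0.2791
31/24 = 1.2917
0.2791 < 1.2917, so 12:43 is less
= 31:24

31:24


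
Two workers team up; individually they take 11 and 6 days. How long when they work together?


Rate of A = 1/11 per day
Rate of B = 1/6 per day
Combined rate = 1/11 + 1/6 = 17/66 ≈ 0.2576 per day
Days = 1 / combined rate = 66/17
≈ 3.88 days

3.88 days


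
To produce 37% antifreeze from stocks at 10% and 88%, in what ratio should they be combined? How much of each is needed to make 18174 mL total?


Let x parts of 10% mix with y parts of 88%.
10x + 88y = 37(x + y)
10x + 88y = 37x + 37y
x(10 - 37) = y(37 - 88)
x/y = (88 - 37)/(37 - 10) = 51/27
Simplify: 17:9
Total parts = 26; one part = 18174/26 = 699.00 mL
10% solution: 17×699.00 = 11883.00 mL
88% solution: 9×699.00 = 6291.00 mL
= ratio 17:9; 11883.00 mL and 6291.00 mL

ratio 17:9; 11883.00 mL and 6291.00 mL


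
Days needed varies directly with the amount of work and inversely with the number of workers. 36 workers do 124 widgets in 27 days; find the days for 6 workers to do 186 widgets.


Days ∝ work / workers, so d₂ = d₁ × (m₁/m₂) × (w₂/w₁)
Workers factor (inverse): 36/6 = 6.0000
Work factor (direct): 186/124 = 1.5000
d₂ = 27 × 36/6 × 186/124 = (27 × 36 × 186) / (6 × 124) = 180792/744
= 243.00 days

243.00 days


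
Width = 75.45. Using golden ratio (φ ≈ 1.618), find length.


φ = (1 + √5) / 2 ≈ 1.618
Length = width × φ = 75.45 × 1.618 = 122.0781
≈ 122.08

122.08


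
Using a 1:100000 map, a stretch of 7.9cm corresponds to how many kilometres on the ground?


Real distance = map distance × scale
= 7.9cm × 100000
= 790000 cm = 7900.0 m
= 7.900 km

7.900 km


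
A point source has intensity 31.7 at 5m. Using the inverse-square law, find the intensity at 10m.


I₁d₁² = I₂d₂²
I₂ = I₁ × (d₁/d₂)²
= 31.7 × (5/10)²
= 31.7 × 25/100
= 792.5/100
= 7.9250

7.9250


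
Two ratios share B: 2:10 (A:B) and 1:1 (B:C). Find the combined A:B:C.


Match B: multiply A:B by 1 → 2:10
Multiply B:C by 10 → 10:10
Combined: 2:10:10
GCD = 2
= 1:5:5

1:5:5


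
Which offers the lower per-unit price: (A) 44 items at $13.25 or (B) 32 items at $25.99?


Deal A: $13.25/44 = $0.3011/unit
Deal B: $25.99/32 = $0.8122/unit
A is cheaper per unit
= Deal A

Deal A


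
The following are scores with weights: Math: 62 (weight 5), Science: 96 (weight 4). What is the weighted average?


Numerator = 62×5 + 96×4
= 310 + 384
= 694
Total weight = 9
Weighted avg = 694/9
= 77.11

77.11


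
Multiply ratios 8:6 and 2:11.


Compound ratio = (8×2) : (6×11)
= 16:66
GCD = 2
= 8:33

8:33


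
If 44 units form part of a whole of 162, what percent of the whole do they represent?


Percentage = (part / whole) × 100
= (44 / 162) × 100
≈ 27.16%

27.16%


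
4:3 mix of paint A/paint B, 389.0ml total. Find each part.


Total parts = 4 + 3 = 7
paint A: 389.0 × 4/7 = 222.3ml
paint B: 389.0 × 3/7 = 166.7ml
= 222.3ml and 166.7ml

222.3ml and 166.7ml


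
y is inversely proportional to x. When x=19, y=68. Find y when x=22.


Inverse proportion: x × y = constant
k = 19 × 68 = 1292
y₂ = k / 22 = 1292 / 22
= 58.73

58.73


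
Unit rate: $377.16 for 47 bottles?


Unit rate = total / quantity
= 377.16 / 47
= $8.02 per unit

$8.02 per unit


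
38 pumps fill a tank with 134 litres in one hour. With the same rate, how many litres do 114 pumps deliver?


Direct proportion: y/x = constant
k = 134/38 ≈ 3.5263
y₂ = k × 114 = 134 × 114 / 38 = 15276/38
= 402.00

402.00


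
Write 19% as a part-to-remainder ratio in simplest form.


19% means 19 parts out of 100; remainder = 81
Part : remainder = 19:81
GCD = 1
= 19:81

19:81


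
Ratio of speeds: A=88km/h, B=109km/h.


Ratio = 88:109
GCD = 1
Simplified = 88:109
Time ratio (same distance) = 109:88
Speed ratio = 88:109

88:109


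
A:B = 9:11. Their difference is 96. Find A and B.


Let A = 9k, B = 11k.
11k - 9k = 96
2k = 96 → k = 96/2 = 48
A = 9×48 = 432, B = 11×48 = 528
= A = 432, B = 528

A = 432, B = 528


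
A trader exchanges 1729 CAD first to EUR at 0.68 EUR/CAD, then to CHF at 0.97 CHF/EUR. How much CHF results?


Step 1: 1729 CAD × 0.68 = 1175.72 EUR
Step 2: 1175.72 EUR × 0.97 = 1140.45 CHF
Implied rate CAD→CHF = 0.68 × 0.97 = 0.6596
= 1140.45 CHF

1140.45 CHF


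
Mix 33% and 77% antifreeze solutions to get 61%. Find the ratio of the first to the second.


Let x parts of 33% mix with y parts of 77%.
33x + 77y = 61(x + y)
33x + 77y = 61x + 61y
x(33 - 61) = y(61 - 77)
x/y = (77 - 61)/(61 - 33) = 16/28
Simplify: 4:7
= 4:7

4:7


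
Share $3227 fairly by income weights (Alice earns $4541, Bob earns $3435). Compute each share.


Total income = 4541 + 3435 = $7976
Alice: $3227 × 4541/7976 = $1837.24
Bob: $3227 × 3435/7976 = $1389.76
= Alice: $1837.24, Bob: $1389.76

Alice: $1837.24, Bob: $1389.76


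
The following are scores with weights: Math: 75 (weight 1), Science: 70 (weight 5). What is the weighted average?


Numerator = 75×1 + 70×5
= 75 + 350
= 425
Total weight = 6
Weighted avg = 425/6
= 70.83

70.83


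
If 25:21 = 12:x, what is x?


Cross multiply: 25 × x = 21 × 12
25x = 252
x = 252 / 25
= 10.08

10.08


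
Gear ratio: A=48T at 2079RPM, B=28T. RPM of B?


Gear ratio = 48:28 = 12:7
RPM_B = RPM_A × (teeth_A / teeth_B)
= 2079 × (48/28)
= 3564.0 RPM

3564.0 RPM


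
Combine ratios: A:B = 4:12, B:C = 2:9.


Match B: multiply A:B by 2 → 8:24
Multiply B:C by 12 → 24:108
Combined: 8:24:108
GCD = 4
= 2:6:27

2:6:27


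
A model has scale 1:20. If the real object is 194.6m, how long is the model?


Model size = real / scale
= 194.6 / 20
= 9.7300 m

9.7300 m


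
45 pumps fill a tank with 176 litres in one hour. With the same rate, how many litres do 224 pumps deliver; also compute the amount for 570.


Direct proportion: y/x = constant
k = 176/45 ≈ 3.9111
y at x=224: k × 224 = 176 × 224 / 45 = 39424/45 ≈ 876.09
y at x=570: k × 570 = 176 × 570 / 45 = 100320/45 ≈ 2229.33
= 876.09 and 2229.33

876.09 and 2229.33


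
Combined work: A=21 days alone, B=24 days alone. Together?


Rate of A = 1/21 per day
Rate of B = 1/24 per day
Combined rate = 1/21 + 1/24 = 45/504 ≈ 0.0893 per day
Days = 1 / combined rate = 504/45
= 11.20 days

11.20 days


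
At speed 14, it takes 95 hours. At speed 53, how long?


Inverse proportion: x × y = constant
k = 14 × 95 = 1330
y₂ = k / 53 = 1330 / 53
= 25.09

25.09


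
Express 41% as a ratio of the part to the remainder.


41% means 41 parts out of 100; remainder = 59
Part : remainder = 41:59
GCD = 1
= 41:59

41:59


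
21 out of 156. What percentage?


Percentage = (part / whole) × 100
= (21 / 156) × 100
≈ 13.46%

13.46%


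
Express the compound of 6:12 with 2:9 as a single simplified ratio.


Compound ratio = (6×2) : (12×9)
= 12:108
GCD = 12
= 1:9

1:9


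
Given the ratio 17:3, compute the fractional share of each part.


Total parts = 17 + 3 = 20
First part: 17/20 = 17/20
Second part: 3/20 = 3/20
= 17/20 and 3/20

17/20 and 3/20


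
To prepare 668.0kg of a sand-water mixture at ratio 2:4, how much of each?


Total parts = 2 + 4 = 6
sand: 668.0 × 2/6 = 222.7kg
water: 668.0 × 4/6 = 445.3kg
= 222.7kg and 445.3kg

222.7kg and 445.3kg


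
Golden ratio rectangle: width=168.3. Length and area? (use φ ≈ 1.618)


φ = (1 + √5) / 2 ≈ 1.618
Length = width × φ = 168.3 × 1.618 = 272.3094
≈ 272.31
Area = width × length = 168.3 × 272.3094 = 45829.67202 ≈ 45829.67
= Length: 272.31, Area: 45829.67

Length: 272.31, Area: 45829.67


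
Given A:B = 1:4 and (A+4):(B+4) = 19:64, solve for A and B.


Let A = 1k, B = 4k.
(1k + 4) / (4k + 4) = 19/64
Cross-multiply: 64(1k + 4) = 19(4k + 4)
64k + 256 = 76k + 76
64k - 76k = 76 - 256
-12k = -180
k = -180/-12 = 15
A = 1×15 = 15, B = 4×15 = 60
= A = 15, B = 60

A = 15, B = 60


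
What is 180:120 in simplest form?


GCD(180, 120) = 60
180/60 : 120/60
= 3:2

3:2


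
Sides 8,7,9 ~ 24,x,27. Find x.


Scale factor = 24/8 = 3
Missing side = 7 × 3
= 21.0

21.0


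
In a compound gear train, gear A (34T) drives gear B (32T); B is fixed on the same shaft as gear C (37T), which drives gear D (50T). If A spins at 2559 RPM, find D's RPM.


Stage 1: RPM_B = RPM_A × t_A/t_B = 2559 × 34/32 = 87006/32 ≈ 2718.94
B and C share a shaft → RPM_C = RPM_B
Stage 2: RPM_D = RPM_C × t_C/t_D = RPM_A × (t_A×t_C)/(t_B×t_D)
Overall ratio = (34×37)/(32×50) = 1258/1600
RPM_D = 2559 × 1258/1600 = 3219222/1600
≈ 2012.01 RPM

2012.01 RPM


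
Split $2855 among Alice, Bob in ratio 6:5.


Total parts = 6 + 5 = 11
Alice: 2855 × 6/11 = 1557.27
Bob: 2855 × 5/11 = 1297.73
= Alice: $1557.27, Bob: $1297.73

Alice: $1557.27, Bob: $1297.73


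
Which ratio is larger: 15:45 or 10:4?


15/45 = 0.3333
10/4 = 2.5000
0.3333 < 2.5000, so 15:45 is less
= 10:4

10:4


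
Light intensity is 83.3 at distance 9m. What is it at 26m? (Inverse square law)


I₁d₁² = I₂d₂²
I₂ = I₁ × (d₁/d₂)²
= 83.3 × (9/26)²
= 83.3 × 81/676
= 6747.3/676
≈ 9.9812

9.9812


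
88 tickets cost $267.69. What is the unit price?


Unit rate = total / quantity
= 267.69 / 88
= $3.04 per unit

$3.04 per unit


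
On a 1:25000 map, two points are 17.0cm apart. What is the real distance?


Real distance = map distance × scale
= 17.0cm × 25000
= 425000 cm = 4250.0 m
= 4.250 km

4.250 km


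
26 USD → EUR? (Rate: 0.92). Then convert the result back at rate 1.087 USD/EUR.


Amount × rate = 26 × 0.92 = 23.92 EUR
Round-trip: 23.92 × 1.087 = 26.00 USD
= 23.92 EUR, then 26.00 USD

23.92 EUR, then 26.00 USD


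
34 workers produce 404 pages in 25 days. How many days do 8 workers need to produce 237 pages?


Days ∝ work / workers, so d₂ = d₁ × (m₁/m₂) × (w₂/w₁)
Workers factor (inverse): 34/8 = 4.2500
Work factor (direct): 237/404 ≈ 0.5866
d₂ = 25 × 34/8 × 237/404 = (25 × 34 × 237) / (8 × 404) = 201450/3232
≈ 62.33 days

62.33 days


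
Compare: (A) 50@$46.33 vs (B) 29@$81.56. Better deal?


Deal A: $46.33/50 = $0.9266/unit
Deal B: $81.56/29 = $2.8124/unit
A is cheaper per unit
= Deal A

Deal A


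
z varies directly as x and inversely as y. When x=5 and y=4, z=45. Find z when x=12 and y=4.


z = k·x/y
Solve for k using the known point: k = z·y/x = 45×4/5 = 180/5 = 36.0000
Now evaluate at x=12, y=4:
z = k × 12 / 4 = (180 × 12) / (5 × 4) = 2160/20
= 108.0000

108.0000


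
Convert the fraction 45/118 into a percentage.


Percentage = (part / whole) × 100
= (45 / 118) × 100
≈ 38.14%

38.14%


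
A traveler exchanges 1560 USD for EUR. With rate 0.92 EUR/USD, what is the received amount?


Amount × rate = 1560 × 0.92
= 1435.20 EUR

1435.20 EUR


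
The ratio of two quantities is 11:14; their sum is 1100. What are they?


Let A = 11k, B = 14k.
11k + 14k = 1100
25k = 1100 → k = 1100/25 = 44
A = 11×44 = 484, B = 14×44 = 616
= A = 484, B = 616

A = 484, B = 616


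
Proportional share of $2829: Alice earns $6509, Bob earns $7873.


Total income = 6509 + 7873 = $14382
Alice: $2829 × 6509/14382 = $1280.35
Bob: $2829 × 7873/14382 = $1548.65
= Alice: $1280.35, Bob: $1548.65

Alice: $1280.35, Bob: $1548.65


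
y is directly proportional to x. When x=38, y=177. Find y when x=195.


Direct proportion: y/x = constant
k = 177/38 ≈ 4.6579
y₂ = k × 195 = 177 × 195 / 38 = 34515/38
≈ 908.29

908.29


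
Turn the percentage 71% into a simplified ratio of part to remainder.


71% means 71 parts out of 100; remainder = 29
Part : remainder = 71:29
GCD = 1
= 71:29

71:29


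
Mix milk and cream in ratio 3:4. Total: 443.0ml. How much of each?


Total parts = 3 + 4 = 7
milk: 443.0 × 3/7 = 189.9ml
cream: 443.0 × 4/7 = 253.1ml
= 189.9ml and 253.1ml

189.9ml and 253.1ml


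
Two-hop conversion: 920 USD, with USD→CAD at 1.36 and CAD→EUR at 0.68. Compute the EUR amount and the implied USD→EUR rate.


Step 1: 920 USD × 1.36 = 1251.20 CAD
Step 2: 1251.20 CAD × 0.68 = 850.82 EUR
Implied rate USD→EUR = 1.36 × 0.68 = 0.9248
= 850.82 EUR; implied rate 0.9248 EUR/USD

850.82 EUR; implied rate 0.9248 EUR/USD


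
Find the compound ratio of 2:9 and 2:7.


Compound ratio = (2×2) : (9×7)
= 4:63
GCD = 1
= 4:63

4:63


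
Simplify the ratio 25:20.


GCD(25, 20) = 5
25/5 : 20/5
= 5:4

5:4


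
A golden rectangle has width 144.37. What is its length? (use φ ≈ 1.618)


φ = (1 + √5) / 2 ≈ 1.618
Length = width × φ = 144.37 × 1.618 = 233.59066
≈ 233.59

233.59


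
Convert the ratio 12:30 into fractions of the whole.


Total parts = 12 + 30 = 42
First part: 12/42 = 2/7
Second part: 30/42 = 5/7
= 2/7 and 5/7

2/7 and 5/7


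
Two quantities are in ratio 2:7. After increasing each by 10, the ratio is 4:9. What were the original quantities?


Let A = 2k, B = 7k.
(2k + 10) / (7k + 10) = 4/9
Cross-multiply: 9(2k + 10) = 4(7k + 10)
18k + 90 = 28k + 40
18k - 28k = 40 - 90
-10k = -50
k = -50/-10 = 5
A = 2×5 = 10, B = 7×5 = 35
= A = 10, B = 35

A = 10, B = 35


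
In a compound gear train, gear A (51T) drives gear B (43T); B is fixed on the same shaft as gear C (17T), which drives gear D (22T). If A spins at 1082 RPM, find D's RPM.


Stage 1: RPM_B = RPM_A × t_A/t_B = 1082 × 51/43 = 55182/43 ≈ 1283.30
B and C share a shaft → RPM_C = RPM_B
Stage 2: RPM_D = RPM_C × t_C/t_D = RPM_A × (t_A×t_C)/(t_B×t_D)
Overall ratio = (51×17)/(43×22) = 867/946
RPM_D = 1082 × 867/946 = 938094/946
≈ 991.64 RPM

991.64 RPM


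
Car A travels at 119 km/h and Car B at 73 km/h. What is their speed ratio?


Ratio = 119:73
GCD = 1
Simplified = 119:73
Time ratio (same distance) = 73:119
Speed ratio = 119:73

119:73


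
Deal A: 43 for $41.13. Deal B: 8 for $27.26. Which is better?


Deal A: $41.13/43 = $0.9565/unit
Deal B: $27.26/8 = $3.4075/unit
A is cheaper per unit
= Deal A

Deal A


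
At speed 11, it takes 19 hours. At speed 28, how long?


Inverse proportion: x × y = constant
k = 11 × 19 = 209
y₂ = k / 28 = 209 / 28
= 7.46

7.46


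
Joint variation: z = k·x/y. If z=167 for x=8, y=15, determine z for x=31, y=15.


z = k·x/y
Solve for k using the known point: k = z·y/x = 167×15/8 = 2505/8 = 313.1250
Now evaluate at x=31, y=15:
z = k × 31 / 15 = (2505 × 31) / (8 × 15) = 77655/120
= 647.1250

647.1250


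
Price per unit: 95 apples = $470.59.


Unit rate = total / quantity
= 470.59 / 95
= $4.95 per unit

$4.95 per unit


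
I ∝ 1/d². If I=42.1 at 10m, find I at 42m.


I₁d₁² = I₂d₂²
I₂ = I₁ × (d₁/d₂)²
= 42.1 × (10/42)²
= 42.1 × 100/1764
= 4210/1764
≈ 2.3866

2.3866


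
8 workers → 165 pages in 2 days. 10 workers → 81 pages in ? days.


Days ∝ work / workers, so d₂ = d₁ × (m₁/m₂) × (w₂/w₁)
Workers factor (inverse): 8/10 = 0.8000
Work factor (direct): 81/165 ≈ 0.4909
d₂ = 2 × 8/10 × 81/165 = (2 × 8 × 81) / (10 × 165) = 1296/1650
≈ 0.79 days

0.79 days


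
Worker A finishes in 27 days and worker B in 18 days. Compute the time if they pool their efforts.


Rate of A = 1/27 per day
Rate of B = 1/18 per day
Combined rate = 1/27 + 1/18 = 45/486 ≈ 0.0926 per day
Days = 1 / combined rate = 486/45
= 10.80 days

10.80 days


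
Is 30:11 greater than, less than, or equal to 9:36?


30/11 = 2.7273
9/36 = 0.2500
2.7273 > 0.2500, so 30:11 is greater
= greater than

greater than


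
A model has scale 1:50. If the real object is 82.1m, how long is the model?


Model size = real / scale
= 82.1 / 50
= 1.6420 m

1.6420 m


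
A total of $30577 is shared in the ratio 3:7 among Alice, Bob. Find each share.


Total parts = 3 + 7 = 10
Alice: 30577 × 3/10 = 9173.10
Bob: 30577 × 7/10 = 21403.90
= Alice: $9173.10, Bob: $21403.90

Alice: $9173.10, Bob: $21403.90


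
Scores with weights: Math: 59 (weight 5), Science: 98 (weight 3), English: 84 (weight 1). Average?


Numerator = 59×5 + 98×3 + 84×1
= 295 + 294 + 84
= 673
Total weight = 9
Weighted avg = 673/9
= 74.78

74.78


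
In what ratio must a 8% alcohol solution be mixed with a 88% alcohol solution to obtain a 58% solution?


Let x parts of 8% mix with y parts of 88%.
8x + 88y = 58(x + y)
8x + 88y = 58x + 58y
x(8 - 58) = y(58 - 88)
x/y = (88 - 58)/(58 - 8) = 30/50
Simplify: 3:5
= 3:5

3:5


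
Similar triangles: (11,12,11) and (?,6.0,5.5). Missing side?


Scale factor = 6.0/12 = 0.5
Missing side = 11 × 0.5
= 5.5

5.5


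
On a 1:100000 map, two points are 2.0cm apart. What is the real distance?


Real distance = map distance × scale
= 2.0cm × 100000
= 200000 cm = 2000.0 m
= 2.000 km

2.000 km


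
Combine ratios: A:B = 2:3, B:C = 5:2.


Match B: multiply A:B by 5 → 10:15
Multiply B:C by 3 → 15:6
Combined: 10:15:6
GCD = 1
= 10:15:6

10:15:6


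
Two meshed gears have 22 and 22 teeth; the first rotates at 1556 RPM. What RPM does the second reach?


Gear ratio = 22:22 = 1:1
RPM_B = RPM_A × (teeth_A / teeth_B)
= 1556 × (22/22)
= 1556.0 RPM

1556.0 RPM


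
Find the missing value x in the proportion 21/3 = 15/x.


Cross multiply: 21 × x = 3 × 15
21x = 45
x = 45 / 21
= 2.14

2.14


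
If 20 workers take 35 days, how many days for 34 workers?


Inverse proportion: x × y = constant
k = 20 × 35 = 700
y₂ = k / 34 = 700 / 34
= 20.59

20.59


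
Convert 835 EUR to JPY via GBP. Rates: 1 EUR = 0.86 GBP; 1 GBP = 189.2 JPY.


Step 1: 835 EUR × 0.86 = 718.10 GBP
Step 2: 718.10 GBP × 189.2 = 135864.52 JPY
Implied rate EUR→JPY = 0.86 × 189.2 = 162.7120
= 135864.52 JPY

135864.52 JPY


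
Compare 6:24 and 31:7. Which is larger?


6/24 = 0.2500
31/7 = 4.4286
0.2500 < 4.4286, so 6:24 is less
= 31:7

31:7


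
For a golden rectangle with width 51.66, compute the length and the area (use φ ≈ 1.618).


φ = (1 + √5) / 2 ≈ 1.618
Length = width × φ = 51.66 × 1.618 = 83.58588
≈ 83.59
Area = width × length = 51.66 × 83.58588 = 4318.0465608 ≈ 4318.05
= Length: 83.59, Area: 4318.05

Length: 83.59, Area: 4318.05


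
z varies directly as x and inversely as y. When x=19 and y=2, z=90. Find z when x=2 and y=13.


z = k·x/y
Solve for k using the known point: k = z·y/x = 90×2/19 = 180/19 ≈ 9.4737
Now evaluate at x=2, y=13:
z = k × 2 / 13 = (180 × 2) / (19 × 13) = 360/247
≈ 1.4575

1.4575


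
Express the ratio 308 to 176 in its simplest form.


GCD(308, 176) = 44
308/44 : 176/44
= 7:4

7:4


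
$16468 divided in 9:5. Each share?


Total parts = 9 + 5 = 14
Part 1: 16468 × 9/14 = 10586.57
Part 2: 16468 × 5/14 = 5881.43
= Part 1: $10586.57, Part 2: $5881.43

Part 1: $10586.57, Part 2: $5881.43


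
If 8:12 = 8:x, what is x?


Cross multiply: 8 × x = 12 × 8
8x = 96
x = 96 / 8
= 12.00

12.00


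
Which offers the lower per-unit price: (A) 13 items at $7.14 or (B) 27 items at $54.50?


Deal A: $7.14/13 = $0.5492/unit
Deal B: $54.50/27 = $2.0185/unit
A is cheaper per unit
= Deal A

Deal A


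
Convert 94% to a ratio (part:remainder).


94% means 94 parts out of 100; remainder = 6
Part : remainder = 94:6
GCD = 2
= 47:3

47:3


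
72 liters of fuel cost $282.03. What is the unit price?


Unit rate = total / quantity
= 282.03 / 72
= $3.92 per unit

$3.92 per unit


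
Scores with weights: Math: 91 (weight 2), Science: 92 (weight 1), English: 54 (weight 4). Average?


Numerator = 91×2 + 92×1 + 54×4
= 182 + 92 + 216
= 490
Total weight = 7
Weighted avg = 490/7
= 70.00

70.00


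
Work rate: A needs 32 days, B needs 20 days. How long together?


Rate of A = 1/32 per day
Rate of B = 1/20 per day
Combined rate = 1/32 + 1/20 = 52/640 ≈ 0.0813 per day
Days = 1 / combined rate = 640/52
≈ 12.31 days

12.31 days


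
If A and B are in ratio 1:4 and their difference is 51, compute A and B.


Let A = 1k, B = 4k.
4k - 1k = 51
3k = 51 → k = 51/3 = 17
A = 1×17 = 17, B = 4×17 = 68
= A = 17, B = 68

A = 17, B = 68


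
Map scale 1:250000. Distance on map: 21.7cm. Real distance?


Real distance = map distance × scale
= 21.7cm × 250000
= 5425000 cm = 54250.0 m
= 54.250 km

54.250 km


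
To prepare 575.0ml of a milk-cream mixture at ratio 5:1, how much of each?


Total parts = 5 + 1 = 6
milk: 575.0 × 5/6 = 479.2ml
cream: 575.0 × 1/6 = 95.8ml
= 479.2ml and 95.8ml

479.2ml and 95.8ml


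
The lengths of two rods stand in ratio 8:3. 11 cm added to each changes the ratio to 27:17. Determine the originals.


Let A = 8k, B = 3k.
(8k + 11) / (3k + 11) = 27/17
Cross-multiply: 17(8k + 11) = 27(3k + 11)
136k + 187 = 81k + 297
136k - 81k = 297 - 187
55k = 110
k = 110/55 = 2
A = 8×2 = 16, B = 3×2 = 6
= A = 16, B = 6

A = 16, B = 6


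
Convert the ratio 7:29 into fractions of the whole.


Total parts = 7 + 29 = 36
First part: 7/36 = 7/36
Second part: 29/36 = 29/36
= 7/36 and 29/36

7/36 and 29/36


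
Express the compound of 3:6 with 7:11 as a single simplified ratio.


Compound ratio = (3×7) : (6×11)
= 21:66
GCD = 3
= 7:22

7:22


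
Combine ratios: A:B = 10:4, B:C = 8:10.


Match B: multiply A:B by 8 → 80:32
Multiply B:C by 4 → 32:40
Combined: 80:32:40
GCD = 8
= 10:4:5

10:4:5


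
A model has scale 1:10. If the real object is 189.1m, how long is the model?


Model size = real / scale
= 189.1 / 10
= 18.9100 m

18.9100 m


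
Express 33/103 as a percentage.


Percentage = (part / whole) × 100
= (33 / 103) × 100
≈ 32.04%

32.04%


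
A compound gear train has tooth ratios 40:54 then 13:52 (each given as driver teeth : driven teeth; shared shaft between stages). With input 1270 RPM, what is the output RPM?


Stage 1: RPM_B = RPM_A × t_A/t_B = 1270 × 40/54 = 50800/54 ≈ 940.74
B and C share a shaft → RPM_C = RPM_B
Stage 2: RPM_D = RPM_C × t_C/t_D = RPM_A × (t_A×t_C)/(t_B×t_D)
Overall ratio = (40×13)/(54×52) = 520/2808
RPM_D = 1270 × 520/2808 = 660400/2808
≈ 235.19 RPM

235.19 RPM


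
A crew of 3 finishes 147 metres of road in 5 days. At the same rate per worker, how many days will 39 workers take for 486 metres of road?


Days ∝ work / workers, so d₂ = d₁ × (m₁/m₂) × (w₂/w₁)
Workers factor (inverse): 3/39 ≈ 0.0769
Work factor (direct): 486/147 ≈ 3.3061
d₂ = 5 × 3/39 × 486/147 = (5 × 3 × 486) / (39 × 147) = 7290/5733
≈ 1.27 days

1.27 days


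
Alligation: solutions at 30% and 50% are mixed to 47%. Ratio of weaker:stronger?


Let x parts of 30% mix with y parts of 50%.
30x + 50y = 47(x + y)
30x + 50y = 47x + 47y
x(30 - 47) = y(47 - 50)
x/y = (50 - 47)/(47 - 30) = 3/17
Simplify: 3:17
= 3:17

3:17


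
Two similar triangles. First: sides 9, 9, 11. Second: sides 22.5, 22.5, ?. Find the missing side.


Scale factor = 22.5/9 = 2.5
Missing side = 11 × 2.5
= 27.5

27.5


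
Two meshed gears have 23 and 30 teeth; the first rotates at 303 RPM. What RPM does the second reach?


Gear ratio = 23:30 = 23:30
RPM_B = RPM_A × (teeth_A / teeth_B)
= 303 × (23/30)
= 232.3 RPM

232.3 RPM


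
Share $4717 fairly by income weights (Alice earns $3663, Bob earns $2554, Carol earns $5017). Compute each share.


Total income = 3663 + 2554 + 5017 = $11234
Alice: $4717 × 3663/11234 = $1538.04
Bob: $4717 × 2554/11234 = $1072.39
Carol: $4717 × 5017/11234 = $2106.57
= Alice: $1538.04, Bob: $1072.39, Carol: $2106.57

Alice: $1538.04, Bob: $1072.39, Carol: $2106.57


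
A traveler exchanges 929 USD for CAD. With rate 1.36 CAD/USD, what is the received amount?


Amount × rate = 929 × 1.36
= 1263.44 CAD

1263.44 CAD


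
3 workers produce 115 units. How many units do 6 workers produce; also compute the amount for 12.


Direct proportion: y/x = constant
k = 115/3 ≈ 38.3333
y at x=6: k × 6 = 115 × 6 / 3 = 690/3 = 230.00
y at x=12: k × 12 = 115 × 12 / 3 = 1380/3 = 460.00
= 230.00 and 460.00

230.00 and 460.00


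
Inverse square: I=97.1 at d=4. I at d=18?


I₁d₁² = I₂d₂²
I₂ = I₁ × (d₁/d₂)²
= 97.1 × (4/18)²
= 97.1 × 16/324
= 1553.6/324
≈ 4.7951

4.7951


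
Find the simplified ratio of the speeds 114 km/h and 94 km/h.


Ratio = 114:94
GCD = 2
Simplified = 57:47
Time ratio (same distance) = 47:57
Speed ratio = 57:47

57:47


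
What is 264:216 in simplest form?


GCD(264, 216) = 24
264/24 : 216/24
= 11:9

11:9


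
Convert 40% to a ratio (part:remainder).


40% means 40 parts out of 100; remainder = 60
Part : remainder = 40:60
GCD = 20
= 2:3

2:3


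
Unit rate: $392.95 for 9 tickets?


Unit rate = total / quantity
= 392.95 / 9
= $43.66 per unit

$43.66 per unit


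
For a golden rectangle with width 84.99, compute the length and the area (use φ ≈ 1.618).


φ = (1 + √5) / 2 ≈ 1.618
Length = width × φ = 84.99 × 1.618 = 137.51382
≈ 137.51
Area = width × length = 84.99 × 137.51382 = 11687.2995618 ≈ 11687.30
= Length: 137.51, Area: 11687.30

Length: 137.51, Area: 11687.30


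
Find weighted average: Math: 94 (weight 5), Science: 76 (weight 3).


Numerator = 94×5 + 76×3
= 470 + 228
= 698
Total weight = 8
Weighted avg = 698/8
= 87.25

87.25


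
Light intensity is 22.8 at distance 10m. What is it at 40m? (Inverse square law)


I₁d₁² = I₂d₂²
I₂ = I₁ × (d₁/d₂)²
= 22.8 × (10/40)²
= 22.8 × 100/1600
= 2280/1600
= 1.4250

1.4250


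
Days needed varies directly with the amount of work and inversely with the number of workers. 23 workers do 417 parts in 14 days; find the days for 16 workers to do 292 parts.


Days ∝ work / workers, so d₂ = d₁ × (m₁/m₂) × (w₂/w₁)
Workers factor (inverse): 23/16 = 1.4375
Work factor (direct): 292/417 ≈ 0.7002
d₂ = 14 × 23/16 × 292/417 = (14 × 23 × 292) / (16 × 417) = 94024/6672
≈ 14.09 days

14.09 days


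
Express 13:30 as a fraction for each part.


Total parts = 13 + 30 = 43
First part: 13/43 = 13/43
Second part: 30/43 = 30/43
= 13/43 and 30/43

13/43 and 30/43


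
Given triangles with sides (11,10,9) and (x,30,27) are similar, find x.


Scale factor = 30/10 = 3
Missing side = 11 × 3
= 33.0

33.0


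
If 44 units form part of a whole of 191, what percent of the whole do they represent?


Percentage = (part / whole) × 100
= (44 / 191) × 100
≈ 23.04%

23.04%


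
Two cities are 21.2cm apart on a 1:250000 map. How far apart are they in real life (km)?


Real distance = map distance × scale
= 21.2cm × 250000
= 5300000 cm = 53000.0 m
= 53.000 km

53.000 km


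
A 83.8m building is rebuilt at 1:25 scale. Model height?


Model size = real / scale
= 83.8 / 25
= 3.3520 m

3.3520 m


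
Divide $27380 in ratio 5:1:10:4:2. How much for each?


Total parts = 5 + 1 + 10 + 4 + 2 = 22
Part 1: 27380 × 5/22 = 6222.73
Part 2: 27380 × 1/22 = 1244.55
Part 3: 27380 × 10/22 = 12445.45
Part 4: 27380 × 4/22 = 4978.18
Part 5: 27380 × 2/22 = 2489.09
= Part 1: $6222.73, Part 2: $1244.55, Part 3: $12445.45, Part 4: $4978.18, Part 5: $2489.09

Part 1: $6222.73, Part 2: $1244.55, Part 3: $12445.45, Part 4: $4978.18, Part 5: $2489.09


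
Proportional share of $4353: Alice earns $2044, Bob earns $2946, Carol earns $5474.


Total income = 2044 + 2946 + 5474 = $10464
Alice: $4353 × 2044/10464 = $850.30
Bob: $4353 × 2946/10464 = $1225.53
Carol: $4353 × 5474/10464 = $2277.17
= Alice: $850.30, Bob: $1225.53, Carol: $2277.17

Alice: $850.30, Bob: $1225.53, Carol: $2277.17


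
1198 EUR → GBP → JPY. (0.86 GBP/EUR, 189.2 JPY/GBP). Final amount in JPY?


Step 1: 1198 EUR × 0.86 = 1030.28 GBP
Step 2: 1030.28 GBP × 189.2 = 194928.98 JPY
Implied rate EUR→JPY = 0.86 × 189.2 = 162.7120
= 194928.98 JPY

194928.98 JPY


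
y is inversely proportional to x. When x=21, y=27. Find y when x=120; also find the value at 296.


Inverse proportion: x × y = constant
k = 21 × 27 = 567
At x=120: k/120 = 4.73
At x=296: k/296 = 1.92
= 4.73 and 1.92

4.73 and 1.92
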